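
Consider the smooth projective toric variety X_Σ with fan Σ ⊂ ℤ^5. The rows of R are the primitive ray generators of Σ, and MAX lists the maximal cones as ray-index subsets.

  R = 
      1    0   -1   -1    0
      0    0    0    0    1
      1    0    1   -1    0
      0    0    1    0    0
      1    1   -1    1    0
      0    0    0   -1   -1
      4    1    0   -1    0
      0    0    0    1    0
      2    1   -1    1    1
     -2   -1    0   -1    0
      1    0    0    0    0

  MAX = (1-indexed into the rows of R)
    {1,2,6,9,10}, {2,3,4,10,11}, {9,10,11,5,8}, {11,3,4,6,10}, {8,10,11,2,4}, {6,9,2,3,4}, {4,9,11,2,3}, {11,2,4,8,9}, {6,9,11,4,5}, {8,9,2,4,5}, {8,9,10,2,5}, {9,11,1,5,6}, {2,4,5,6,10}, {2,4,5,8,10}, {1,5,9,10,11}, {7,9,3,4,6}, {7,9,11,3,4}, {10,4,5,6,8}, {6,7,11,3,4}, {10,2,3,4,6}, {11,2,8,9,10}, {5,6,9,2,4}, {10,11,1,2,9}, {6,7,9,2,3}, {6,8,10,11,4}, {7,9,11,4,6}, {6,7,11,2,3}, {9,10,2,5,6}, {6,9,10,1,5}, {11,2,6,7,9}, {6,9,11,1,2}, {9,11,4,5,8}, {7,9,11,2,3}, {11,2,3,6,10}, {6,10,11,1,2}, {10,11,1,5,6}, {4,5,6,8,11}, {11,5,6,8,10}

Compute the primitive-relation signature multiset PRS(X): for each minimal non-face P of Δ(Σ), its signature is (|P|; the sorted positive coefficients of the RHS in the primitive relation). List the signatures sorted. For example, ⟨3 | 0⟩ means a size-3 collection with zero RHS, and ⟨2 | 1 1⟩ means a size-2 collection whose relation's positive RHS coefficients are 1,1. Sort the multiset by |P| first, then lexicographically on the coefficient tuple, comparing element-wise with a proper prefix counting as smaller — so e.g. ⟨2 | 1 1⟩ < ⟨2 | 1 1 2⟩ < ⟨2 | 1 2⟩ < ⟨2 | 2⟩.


Primitive collections (20):

  P={3,8}:  v_{3} + v_{8} = v_{4} + v_{11}  ⟹  sig = ⟨2 | 1 1⟩
  P={1,4}:  v_{1} + v_{4} = v_{2} + v_{6} + v_{11}  ⟹  sig = ⟨2 | 1 1 1⟩
  P={3,5}:  v_{3} + v_{5} = v_{4} + v_{6} + v_{9}  ⟹  sig = ⟨2 | 1 1 1⟩
  P={7,8}:  v_{7} + v_{8} = v_{4} + v_{6} + v_{9} + 2·v_{11}  ⟹  sig = ⟨2 | 1 1 1 2⟩
  P={1,8}:  v_{1} + v_{8} = v_{5} + v_{10} + 2·v_{11}  ⟹  sig = ⟨2 | 1 1 2⟩
  P={5,7}:  v_{5} + v_{7} = v_{4} + 2·v_{6} + 2·v_{9} + v_{11}  ⟹  sig = ⟨2 | 1 1 2 2⟩
  P={1,7}:  v_{1} + v_{7} = 2·v_{2} + 3·v_{6} + v_{9} + 3·v_{11}  ⟹  sig = ⟨2 | 1 2 3 3⟩
  P={1,3}:  v_{1} + v_{3} = 2·v_{2} + 2·v_{6} + 2·v_{11}  ⟹  sig = ⟨2 | 2 2 2⟩
  P={7,10}:  v_{7} + v_{10} = 2·v_{2} + 2·v_{6} + 2·v_{11}  ⟹  sig = ⟨2 | 2 2 2⟩
  P={2,6,8}:  v_{2} + v_{6} + v_{8} = 0  ⟹  sig = ⟨3 | 0⟩
  P={2,5,11}:  v_{2} + v_{5} + v_{11} = v_{9}  ⟹  sig = ⟨3 | 1⟩
  P={4,9,10}:  v_{4} + v_{9} + v_{10} = v_{2}  ⟹  sig = ⟨3 | 1⟩
  P={6,8,9}:  v_{6} + v_{8} + v_{9} = v_{5} + v_{11}  ⟹  sig = ⟨3 | 1 1⟩
  P={1,2,5}:  v_{1} + v_{2} + v_{5} = v_{6} + 2·v_{9} + v_{10}  ⟹  sig = ⟨3 | 1 1 2⟩
  P={3,9,10}:  v_{3} + v_{9} + v_{10} = 2·v_{2} + v_{6} + v_{11}  ⟹  sig = ⟨3 | 1 1 2⟩
  P={2,4,7}:  v_{2} + v_{4} + v_{7} = 2·v_{3} + v_{9}  ⟹  sig = ⟨3 | 1 2⟩
  P={4,5,10,11}:  v_{4} + v_{5} + v_{10} + v_{11} = 0  ⟹  sig = ⟨4 | 0⟩
  P={2,4,6,11}:  v_{2} + v_{4} + v_{6} + v_{11} = v_{3}  ⟹  sig = ⟨4 | 1⟩
  P={3,6,9,11}:  v_{3} + v_{6} + v_{9} + v_{11} = v_{7}  ⟹  sig = ⟨4 | 1⟩
  P={6,9,10,11}:  v_{6} + v_{9} + v_{10} + v_{11} = v_{1}  ⟹  sig = ⟨4 | 1⟩

Hence PRS(X_Σ) =
{ ⟨2 | 1 1⟩,  ⟨2 | 1 1 1⟩ ×2,  ⟨2 | 1 1 1 2⟩,  ⟨2 | 1 1 2⟩,  ⟨2 | 1 1 2 2⟩,  ⟨2 | 1 2 3 3⟩,  ⟨2 | 2 2 2⟩ ×2,  ⟨3 | 0⟩,  ⟨3 | 1⟩ ×2,  ⟨3 | 1 1⟩,  ⟨3 | 1 1 2⟩ ×2,  ⟨3 | 1 2⟩,  ⟨4 | 0⟩,  ⟨4 | 1⟩ ×3 }


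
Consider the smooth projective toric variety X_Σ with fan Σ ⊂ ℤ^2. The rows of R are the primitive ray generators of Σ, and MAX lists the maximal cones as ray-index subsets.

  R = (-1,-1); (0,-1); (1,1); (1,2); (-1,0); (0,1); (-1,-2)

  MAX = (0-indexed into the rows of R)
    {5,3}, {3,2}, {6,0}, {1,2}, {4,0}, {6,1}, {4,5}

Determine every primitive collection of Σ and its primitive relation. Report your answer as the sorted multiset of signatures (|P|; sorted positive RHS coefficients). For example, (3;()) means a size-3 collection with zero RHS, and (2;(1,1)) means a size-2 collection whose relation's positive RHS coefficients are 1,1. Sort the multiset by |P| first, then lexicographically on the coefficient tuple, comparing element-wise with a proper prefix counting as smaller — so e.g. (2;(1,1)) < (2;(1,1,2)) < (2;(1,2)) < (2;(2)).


|primitive collections| = 14. Relations:

  {0,2}:  v_{0} + v_{2} = 0  →  sig = (2;())
  {1,5}:  v_{1} + v_{5} = 0  →  sig = (2;())
  {3,6}:  v_{3} + v_{6} = 0  →  sig = (2;())
  {0,1}:  v_{0} + v_{1} = v_{6}  →  sig = (2;(1))
  {0,3}:  v_{0} + v_{3} = v_{5}  →  sig = (2;(1))
  {0,5}:  v_{0} + v_{5} = v_{4}  →  sig = (2;(1))
  {1,3}:  v_{1} + v_{3} = v_{2}  →  sig = (2;(1))
  {1,4}:  v_{1} + v_{4} = v_{0}  →  sig = (2;(1))
  {2,4}:  v_{2} + v_{4} = v_{5}  →  sig = (2;(1))
  {2,5}:  v_{2} + v_{5} = v_{3}  →  sig = (2;(1))
  {2,6}:  v_{2} + v_{6} = v_{1}  →  sig = (2;(1))
  {5,6}:  v_{5} + v_{6} = v_{0}  →  sig = (2;(1))
  {3,4}:  v_{3} + v_{4} = 2·v_{5}  →  sig = (2;(2))
  {4,6}:  v_{4} + v_{6} = 2·v_{0}  →  sig = (2;(2))

so the primitive-relation signature multiset is
[(2;()), (2;()), (2;()), (2;(1)), (2;(1)), (2;(1)), (2;(1)), (2;(1)), (2;(1)), (2;(1)), (2;(1)), (2;(1)), (2;(2)), (2;(2))]


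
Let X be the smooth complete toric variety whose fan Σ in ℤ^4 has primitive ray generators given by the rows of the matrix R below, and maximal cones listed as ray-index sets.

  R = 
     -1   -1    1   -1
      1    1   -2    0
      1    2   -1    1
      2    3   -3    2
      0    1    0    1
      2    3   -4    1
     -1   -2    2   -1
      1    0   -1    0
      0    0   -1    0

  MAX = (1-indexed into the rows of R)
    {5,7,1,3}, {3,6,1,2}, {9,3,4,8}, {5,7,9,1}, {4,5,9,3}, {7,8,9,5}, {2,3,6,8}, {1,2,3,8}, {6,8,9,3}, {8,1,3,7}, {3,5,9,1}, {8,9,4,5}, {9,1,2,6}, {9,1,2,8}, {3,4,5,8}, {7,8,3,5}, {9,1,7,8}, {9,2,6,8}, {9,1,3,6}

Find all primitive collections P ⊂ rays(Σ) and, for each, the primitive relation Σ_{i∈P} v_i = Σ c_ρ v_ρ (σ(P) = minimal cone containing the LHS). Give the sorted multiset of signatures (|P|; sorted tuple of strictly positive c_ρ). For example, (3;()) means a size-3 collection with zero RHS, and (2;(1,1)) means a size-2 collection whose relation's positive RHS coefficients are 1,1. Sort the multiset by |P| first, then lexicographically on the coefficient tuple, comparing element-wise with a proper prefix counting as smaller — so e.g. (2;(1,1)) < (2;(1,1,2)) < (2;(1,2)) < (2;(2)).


The 14 primitive collections of Σ (r=9, n=4):

  • {6,7}:  v_{6} + v_{7} = v_{2}  →  sig = (2;(1))
  • {1,4}:  v_{1} + v_{4} = v_{3} + v_{9}  →  sig = (2;(1,1))
  • {2,5}:  v_{2} + v_{5} = v_{3} + v_{9}  →  sig = (2;(1,1))
  • {2,7}:  v_{2} + v_{7} = v_{1} + v_{8}  →  sig = (2;(1,1))
  • {4,7}:  v_{4} + v_{7} = v_{5} + v_{8}  →  sig = (2;(1,1))
  • {2,4}:  v_{2} + v_{4} = 2·v_{3} + v_{8} + 2·v_{9}  →  sig = (2;(1,2,2))
  • {4,6}:  v_{4} + v_{6} = 3·v_{3} + v_{8} + 3·v_{9}  →  sig = (2;(1,3,3))
  • {5,6}:  v_{5} + v_{6} = 2·v_{3} + 2·v_{9}  →  sig = (2;(2,2))
  • {1,5,8}:  v_{1} + v_{5} + v_{8} = 0  →  sig = (3;())
  • {3,7,9}:  v_{3} + v_{7} + v_{9} = 0  →  sig = (3;())
  • {2,3,9}:  v_{2} + v_{3} + v_{9} = v_{6}  →  sig = (3;(1))
  • {1,6,8}:  v_{1} + v_{6} + v_{8} = 2·v_{2}  →  sig = (3;(2))
  • {1,3,8,9}:  v_{1} + v_{3} + v_{8} + v_{9} = v_{2}  →  sig = (4;(1))
  • {3,5,8,9}:  v_{3} + v_{5} + v_{8} + v_{9} = v_{4}  →  sig = (4;(1))

Sorted signature multiset PRS(X):
    |P|=2: 8 collections, coeffs (1), (1,1), (1,1), (1,1), (1,1), (1,2,2), (1,3,3), (2,2)
    |P|=3: 4 collections, coeffs (), (), (1), (2)
    |P|=4: 2 collections, coeffs (1), (1)


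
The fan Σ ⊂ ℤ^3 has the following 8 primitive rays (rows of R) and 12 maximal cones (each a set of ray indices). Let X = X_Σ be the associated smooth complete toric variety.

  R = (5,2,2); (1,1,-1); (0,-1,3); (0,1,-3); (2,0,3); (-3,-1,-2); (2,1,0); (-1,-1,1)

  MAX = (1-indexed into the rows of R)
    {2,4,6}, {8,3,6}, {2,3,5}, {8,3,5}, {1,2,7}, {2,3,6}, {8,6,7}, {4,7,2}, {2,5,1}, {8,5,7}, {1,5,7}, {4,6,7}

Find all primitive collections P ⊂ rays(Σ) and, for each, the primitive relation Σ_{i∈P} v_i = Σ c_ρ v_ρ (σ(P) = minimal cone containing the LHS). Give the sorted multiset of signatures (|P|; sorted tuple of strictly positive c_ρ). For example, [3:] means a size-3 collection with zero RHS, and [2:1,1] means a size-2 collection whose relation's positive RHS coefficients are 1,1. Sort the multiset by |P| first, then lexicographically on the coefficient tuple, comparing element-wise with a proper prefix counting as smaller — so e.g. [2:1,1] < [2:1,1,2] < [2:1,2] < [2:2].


Δ(Σ) — 8 vertices, 12 min non-faces:

  {2,8}:  v_{2} + v_{8} = 0  so sig = [2:]
  {3,4}:  v_{3} + v_{4} = 0  so sig = [2:]
  {1,6}:  v_{1} + v_{6} = v_{7}  so sig = [2:1]
  {3,7}:  v_{3} + v_{7} = v_{5}  so sig = [2:1]
  {4,5}:  v_{4} + v_{5} = v_{7}  so sig = [2:1]
  {5,6}:  v_{5} + v_{6} = v_{8}  so sig = [2:1]
  {1,8}:  v_{1} + v_{8} = v_{5} + v_{7}  so sig = [2:1,1]
  {4,8}:  v_{4} + v_{8} = v_{6} + v_{7}  so sig = [2:1,1]
  {1,3}:  v_{1} + v_{3} = v_{2} + 2·v_{5}  so sig = [2:1,2]
  {1,4}:  v_{1} + v_{4} = v_{2} + 2·v_{7}  so sig = [2:1,2]
  {2,5,7}:  v_{2} + v_{5} + v_{7} = v_{1}  so sig = [3:1]
  {2,6,7}:  v_{2} + v_{6} + v_{7} = v_{4}  so sig = [3:1]

Signatures (|P|; sorted positive RHS coefficients), sorted:
    [2:]
    [2:]
    [2:1]
    [2:1]
    [2:1]
    [2:1]
    [2:1,1]
    [2:1,1]
    [2:1,2]
    [2:1,2]
    [3:1]
    [3:1]


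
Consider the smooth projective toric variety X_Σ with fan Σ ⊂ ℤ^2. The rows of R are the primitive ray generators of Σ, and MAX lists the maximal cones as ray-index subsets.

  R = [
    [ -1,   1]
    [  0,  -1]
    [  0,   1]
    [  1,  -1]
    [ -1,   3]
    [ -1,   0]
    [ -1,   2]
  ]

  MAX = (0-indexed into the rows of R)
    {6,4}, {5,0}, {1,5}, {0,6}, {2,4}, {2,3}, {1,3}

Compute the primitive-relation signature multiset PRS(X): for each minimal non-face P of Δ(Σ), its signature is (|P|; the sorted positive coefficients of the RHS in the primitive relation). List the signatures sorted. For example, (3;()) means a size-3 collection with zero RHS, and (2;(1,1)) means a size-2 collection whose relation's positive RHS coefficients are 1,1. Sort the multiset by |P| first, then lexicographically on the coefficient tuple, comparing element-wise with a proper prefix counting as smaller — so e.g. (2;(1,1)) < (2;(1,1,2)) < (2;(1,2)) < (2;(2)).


Primitive collections (14):

  • {0,3}:  v_{0} + v_{3} = 0 ; sig = (2;())
  • {1,2}:  v_{1} + v_{2} = 0 ; sig = (2;())
  • {0,1}:  v_{0} + v_{1} = v_{5} ; sig = (2;(1))
  • {0,2}:  v_{0} + v_{2} = v_{6} ; sig = (2;(1))
  • {1,4}:  v_{1} + v_{4} = v_{6} ; sig = (2;(1))
  • {1,6}:  v_{1} + v_{6} = v_{0} ; sig = (2;(1))
  • {2,5}:  v_{2} + v_{5} = v_{0} ; sig = (2;(1))
  • {2,6}:  v_{2} + v_{6} = v_{4} ; sig = (2;(1))
  • {3,5}:  v_{3} + v_{5} = v_{1} ; sig = (2;(1))
  • {3,6}:  v_{3} + v_{6} = v_{2} ; sig = (2;(1))
  • {4,5}:  v_{4} + v_{5} = v_{0} + v_{6} ; sig = (2;(1,1))
  • {0,4}:  v_{0} + v_{4} = 2·v_{6} ; sig = (2;(2))
  • {3,4}:  v_{3} + v_{4} = 2·v_{2} ; sig = (2;(2))
  • {5,6}:  v_{5} + v_{6} = 2·v_{0} ; sig = (2;(2))

Sorted signature multiset PRS(X):
    |P|=2: 14 collections, coeffs (), (), (1), (1), (1), (1), (1), (1), (1), (1), (1,1), (2), (2), (2)


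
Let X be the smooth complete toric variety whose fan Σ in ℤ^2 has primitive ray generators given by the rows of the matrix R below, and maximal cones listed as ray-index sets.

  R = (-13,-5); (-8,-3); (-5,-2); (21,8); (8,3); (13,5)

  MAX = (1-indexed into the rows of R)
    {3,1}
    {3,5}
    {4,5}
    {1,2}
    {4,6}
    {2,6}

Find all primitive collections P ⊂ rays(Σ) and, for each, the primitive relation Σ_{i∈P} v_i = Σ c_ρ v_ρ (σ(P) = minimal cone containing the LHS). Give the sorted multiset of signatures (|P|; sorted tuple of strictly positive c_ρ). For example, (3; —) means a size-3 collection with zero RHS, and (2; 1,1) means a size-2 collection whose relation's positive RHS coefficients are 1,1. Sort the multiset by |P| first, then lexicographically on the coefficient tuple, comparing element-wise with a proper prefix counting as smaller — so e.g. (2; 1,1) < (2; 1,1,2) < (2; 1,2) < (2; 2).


Σ has 9 primitive collections:

  • {1,6}:  v_{1} + v_{6} = 0 — sig = (2; —)
  • {2,5}:  v_{2} + v_{5} = 0 — sig = (2; —)
  • {1,4}:  v_{1} + v_{4} = v_{5} — sig = (2; 1)
  • {1,5}:  v_{1} + v_{5} = v_{3} — sig = (2; 1)
  • {2,3}:  v_{2} + v_{3} = v_{1} — sig = (2; 1)
  • {2,4}:  v_{2} + v_{4} = v_{6} — sig = (2; 1)
  • {3,6}:  v_{3} + v_{6} = v_{5} — sig = (2; 1)
  • {5,6}:  v_{5} + v_{6} = v_{4} — sig = (2; 1)
  • {3,4}:  v_{3} + v_{4} = 2·v_{5} — sig = (2; 2)

Hence PRS(X_Σ) =
    |P|=2: 9 collections, coeffs (), (), (1), (1), (1), (1), (1), (1), (2)


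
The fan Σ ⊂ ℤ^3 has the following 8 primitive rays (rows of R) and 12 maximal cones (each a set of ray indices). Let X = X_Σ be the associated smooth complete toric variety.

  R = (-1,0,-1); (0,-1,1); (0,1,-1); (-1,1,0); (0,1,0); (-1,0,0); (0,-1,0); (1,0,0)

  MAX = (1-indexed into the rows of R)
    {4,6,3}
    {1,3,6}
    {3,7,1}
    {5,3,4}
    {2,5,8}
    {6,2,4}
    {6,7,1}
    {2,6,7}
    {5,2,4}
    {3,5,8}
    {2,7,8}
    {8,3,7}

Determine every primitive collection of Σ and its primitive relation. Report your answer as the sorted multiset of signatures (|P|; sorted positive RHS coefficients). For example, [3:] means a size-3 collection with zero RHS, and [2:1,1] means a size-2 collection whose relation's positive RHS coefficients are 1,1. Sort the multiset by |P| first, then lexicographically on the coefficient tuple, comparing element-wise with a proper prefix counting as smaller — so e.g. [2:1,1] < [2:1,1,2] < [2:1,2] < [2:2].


11 collections generate NE(X_Σ); each relation:

  P = {2,3}:  v_{2} + v_{3} = 0 — sig = [2:]
  P = {5,7}:  v_{5} + v_{7} = 0 — sig = [2:]
  P = {6,8}:  v_{6} + v_{8} = 0 — sig = [2:]
  P = {4,7}:  v_{4} + v_{7} = v_{6} — sig = [2:1]
  P = {4,8}:  v_{4} + v_{8} = v_{5} — sig = [2:1]
  P = {5,6}:  v_{5} + v_{6} = v_{4} — sig = [2:1]
  P = {1,2}:  v_{1} + v_{2} = v_{6} + v_{7} — sig = [2:1,1]
  P = {1,5}:  v_{1} + v_{5} = v_{3} + v_{6} — sig = [2:1,1]
  P = {1,8}:  v_{1} + v_{8} = v_{3} + v_{7} — sig = [2:1,1]
  P = {1,4}:  v_{1} + v_{4} = v_{3} + 2·v_{6} — sig = [2:1,2]
  P = {3,6,7}:  v_{3} + v_{6} + v_{7} = v_{1} — sig = [3:1]

Sorted signature multiset PRS(X):
    |P|=2: 10 collections, coeffs (), (), (), (1), (1), (1), (1,1), (1,1), (1,1), (1,2)
    |P|=3: 1 collection, coeffs (1)


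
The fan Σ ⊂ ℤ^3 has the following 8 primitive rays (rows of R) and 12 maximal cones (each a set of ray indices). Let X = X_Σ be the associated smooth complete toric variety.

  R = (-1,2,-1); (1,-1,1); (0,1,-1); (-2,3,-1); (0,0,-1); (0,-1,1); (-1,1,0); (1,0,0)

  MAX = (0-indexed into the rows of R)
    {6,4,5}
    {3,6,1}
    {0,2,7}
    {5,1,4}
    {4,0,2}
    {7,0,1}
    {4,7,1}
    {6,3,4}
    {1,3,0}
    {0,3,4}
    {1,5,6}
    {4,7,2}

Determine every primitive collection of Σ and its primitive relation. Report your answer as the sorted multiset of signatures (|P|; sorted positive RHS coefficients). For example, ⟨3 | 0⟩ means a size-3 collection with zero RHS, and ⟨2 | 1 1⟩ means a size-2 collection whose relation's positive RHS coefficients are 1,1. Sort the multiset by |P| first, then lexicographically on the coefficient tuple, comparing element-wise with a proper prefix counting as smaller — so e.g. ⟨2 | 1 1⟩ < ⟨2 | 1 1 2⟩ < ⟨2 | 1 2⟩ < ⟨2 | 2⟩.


Primitive collections (14):

  P = {2,5}:  v_{2} + v_{5} = 0  ⟹  sig = ⟨2 | 0⟩
  P = {0,5}:  v_{0} + v_{5} = v_{6}  ⟹  sig = ⟨2 | 1⟩
  P = {0,6}:  v_{0} + v_{6} = v_{3}  ⟹  sig = ⟨2 | 1⟩
  P = {1,2}:  v_{1} + v_{2} = v_{7}  ⟹  sig = ⟨2 | 1⟩
  P = {2,6}:  v_{2} + v_{6} = v_{0}  ⟹  sig = ⟨2 | 1⟩
  P = {5,7}:  v_{5} + v_{7} = v_{1}  ⟹  sig = ⟨2 | 1⟩
  P = {6,7}:  v_{6} + v_{7} = v_{0} + v_{1}  ⟹  sig = ⟨2 | 1 1⟩
  P = {3,7}:  v_{3} + v_{7} = 2·v_{0} + v_{1}  ⟹  sig = ⟨2 | 1 2⟩
  P = {2,3}:  v_{2} + v_{3} = 2·v_{0}  ⟹  sig = ⟨2 | 2⟩
  P = {3,5}:  v_{3} + v_{5} = 2·v_{6}  ⟹  sig = ⟨2 | 2⟩
  P = {1,4,6}:  v_{1} + v_{4} + v_{6} = 0  ⟹  sig = ⟨3 | 0⟩
  P = {0,1,4}:  v_{0} + v_{1} + v_{4} = v_{2}  ⟹  sig = ⟨3 | 1⟩
  P = {1,3,4}:  v_{1} + v_{3} + v_{4} = v_{0}  ⟹  sig = ⟨3 | 1⟩
  P = {0,4,7}:  v_{0} + v_{4} + v_{7} = 2·v_{2}  ⟹  sig = ⟨3 | 2⟩

so the primitive-relation signature multiset is
{ ⟨2 | 0⟩,  ⟨2 | 1⟩ ×5,  ⟨2 | 1 1⟩,  ⟨2 | 1 2⟩,  ⟨2 | 2⟩ ×2,  ⟨3 | 0⟩,  ⟨3 | 1⟩ ×2,  ⟨3 | 2⟩ }


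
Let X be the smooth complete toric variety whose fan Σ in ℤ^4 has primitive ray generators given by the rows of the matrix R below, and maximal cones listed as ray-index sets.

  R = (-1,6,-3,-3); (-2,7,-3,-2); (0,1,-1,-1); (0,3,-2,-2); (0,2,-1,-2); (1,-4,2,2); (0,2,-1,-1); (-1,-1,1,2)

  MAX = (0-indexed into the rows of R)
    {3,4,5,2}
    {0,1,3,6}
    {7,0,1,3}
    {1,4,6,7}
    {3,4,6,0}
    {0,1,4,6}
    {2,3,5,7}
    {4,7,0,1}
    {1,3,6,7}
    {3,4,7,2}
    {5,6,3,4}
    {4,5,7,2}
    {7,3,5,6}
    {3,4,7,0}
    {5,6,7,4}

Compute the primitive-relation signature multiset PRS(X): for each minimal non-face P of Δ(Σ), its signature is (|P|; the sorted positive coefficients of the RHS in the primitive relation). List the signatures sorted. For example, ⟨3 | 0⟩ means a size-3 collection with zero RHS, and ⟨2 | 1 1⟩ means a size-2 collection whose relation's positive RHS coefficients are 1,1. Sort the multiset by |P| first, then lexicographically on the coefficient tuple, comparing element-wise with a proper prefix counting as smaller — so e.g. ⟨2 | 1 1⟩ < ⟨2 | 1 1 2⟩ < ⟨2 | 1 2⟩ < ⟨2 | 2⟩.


The 9 primitive collections of Σ (r=8, n=4):

  P = {0,5}:  v_{0} + v_{5} = v_{6} ; sig = ⟨2 | 1⟩
  P = {2,6}:  v_{2} + v_{6} = v_{3} ; sig = ⟨2 | 1⟩
  P = {1,2}:  v_{1} + v_{2} = v_{0} + v_{3} + v_{7} ; sig = ⟨2 | 1 1 1⟩
  P = {0,2}:  v_{0} + v_{2} = 2·v_{3} + v_{4} + v_{7} ; sig = ⟨2 | 1 1 2⟩
  P = {1,5}:  v_{1} + v_{5} = 2·v_{6} + v_{7} ; sig = ⟨2 | 1 2⟩
  P = {0,6,7}:  v_{0} + v_{6} + v_{7} = v_{1} ; sig = ⟨3 | 1⟩
  P = {1,3,4}:  v_{1} + v_{3} + v_{4} = 2·v_{0} ; sig = ⟨3 | 2⟩
  P = {3,4,5,7}:  v_{3} + v_{4} + v_{5} + v_{7} = 0 ; sig = ⟨4 | 0⟩
  P = {3,4,6,7}:  v_{3} + v_{4} + v_{6} + v_{7} = v_{0} ; sig = ⟨4 | 1⟩

Sorted signature multiset PRS(X):
    ⟨2 | 1⟩
    ⟨2 | 1⟩
    ⟨2 | 1 1 1⟩
    ⟨2 | 1 1 2⟩
    ⟨2 | 1 2⟩
    ⟨3 | 1⟩
    ⟨3 | 2⟩
    ⟨4 | 0⟩
    ⟨4 | 1⟩


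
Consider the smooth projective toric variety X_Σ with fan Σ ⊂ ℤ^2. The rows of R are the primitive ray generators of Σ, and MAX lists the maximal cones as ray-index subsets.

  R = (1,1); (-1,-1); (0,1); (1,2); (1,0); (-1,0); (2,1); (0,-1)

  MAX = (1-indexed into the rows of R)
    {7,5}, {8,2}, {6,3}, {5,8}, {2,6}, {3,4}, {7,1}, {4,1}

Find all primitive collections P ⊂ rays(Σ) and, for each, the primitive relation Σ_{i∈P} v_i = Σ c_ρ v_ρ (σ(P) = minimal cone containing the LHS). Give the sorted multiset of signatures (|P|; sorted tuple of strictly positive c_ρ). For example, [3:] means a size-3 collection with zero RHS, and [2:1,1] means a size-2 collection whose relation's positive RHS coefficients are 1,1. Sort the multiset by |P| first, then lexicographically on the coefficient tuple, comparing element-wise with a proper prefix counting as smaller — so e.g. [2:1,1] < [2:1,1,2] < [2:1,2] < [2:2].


20 minimal non-faces of Δ(Σ) (on 8 rays):

  P = {1,2}:  v_{1} + v_{2} = 0  →  sig = [2:]
  P = {3,8}:  v_{3} + v_{8} = 0  →  sig = [2:]
  P = {5,6}:  v_{5} + v_{6} = 0  →  sig = [2:]
  P = {1,3}:  v_{1} + v_{3} = v_{4}  →  sig = [2:1]
  P = {1,5}:  v_{1} + v_{5} = v_{7}  →  sig = [2:1]
  P = {1,6}:  v_{1} + v_{6} = v_{3}  →  sig = [2:1]
  P = {1,8}:  v_{1} + v_{8} = v_{5}  →  sig = [2:1]
  P = {2,3}:  v_{2} + v_{3} = v_{6}  →  sig = [2:1]
  P = {2,4}:  v_{2} + v_{4} = v_{3}  →  sig = [2:1]
  P = {2,5}:  v_{2} + v_{5} = v_{8}  →  sig = [2:1]
  P = {2,7}:  v_{2} + v_{7} = v_{5}  →  sig = [2:1]
  P = {3,5}:  v_{3} + v_{5} = v_{1}  →  sig = [2:1]
  P = {4,8}:  v_{4} + v_{8} = v_{1}  →  sig = [2:1]
  P = {6,7}:  v_{6} + v_{7} = v_{1}  →  sig = [2:1]
  P = {6,8}:  v_{6} + v_{8} = v_{2}  →  sig = [2:1]
  P = {3,7}:  v_{3} + v_{7} = 2·v_{1}  →  sig = [2:2]
  P = {4,5}:  v_{4} + v_{5} = 2·v_{1}  →  sig = [2:2]
  P = {4,6}:  v_{4} + v_{6} = 2·v_{3}  →  sig = [2:2]
  P = {7,8}:  v_{7} + v_{8} = 2·v_{5}  →  sig = [2:2]
  P = {4,7}:  v_{4} + v_{7} = 3·v_{1}  →  sig = [2:3]

Sorted signature multiset PRS(X):
{ [2:] ×3,  [2:1] ×12,  [2:2] ×4,  [2:3] }


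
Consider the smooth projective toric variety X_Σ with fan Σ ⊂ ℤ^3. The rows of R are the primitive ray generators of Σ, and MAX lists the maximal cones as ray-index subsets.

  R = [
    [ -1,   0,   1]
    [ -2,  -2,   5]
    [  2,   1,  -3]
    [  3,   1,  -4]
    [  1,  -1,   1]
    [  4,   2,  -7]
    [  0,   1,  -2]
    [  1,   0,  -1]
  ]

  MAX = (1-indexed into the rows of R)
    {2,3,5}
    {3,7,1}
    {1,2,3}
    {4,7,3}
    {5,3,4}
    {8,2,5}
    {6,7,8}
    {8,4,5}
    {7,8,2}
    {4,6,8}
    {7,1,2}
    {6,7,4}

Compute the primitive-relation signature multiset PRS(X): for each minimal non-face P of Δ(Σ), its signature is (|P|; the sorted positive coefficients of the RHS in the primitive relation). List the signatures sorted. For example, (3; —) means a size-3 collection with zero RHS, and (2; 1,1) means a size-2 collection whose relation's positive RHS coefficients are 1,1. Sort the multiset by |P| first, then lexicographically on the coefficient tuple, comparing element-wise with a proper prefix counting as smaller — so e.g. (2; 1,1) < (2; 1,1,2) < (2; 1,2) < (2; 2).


|primitive collections| = 12. Relations:

  {1,8}:  v_{1} + v_{8} = 0  so sig = (2; —)
  {1,4}:  v_{1} + v_{4} = v_{3}  so sig = (2; 1)
  {2,4}:  v_{2} + v_{4} = v_{5}  so sig = (2; 1)
  {3,8}:  v_{3} + v_{8} = v_{4}  so sig = (2; 1)
  {5,7}:  v_{5} + v_{7} = v_{8}  so sig = (2; 1)
  {1,5}:  v_{1} + v_{5} = v_{2} + v_{3}  so sig = (2; 1,1)
  {1,6}:  v_{1} + v_{6} = v_{4} + v_{7}  so sig = (2; 1,1)
  {3,6}:  v_{3} + v_{6} = 2·v_{4} + v_{7}  so sig = (2; 1,2)
  {5,6}:  v_{5} + v_{6} = v_{4} + 2·v_{8}  so sig = (2; 1,2)
  {2,6}:  v_{2} + v_{6} = 2·v_{8}  so sig = (2; 2)
  {2,3,7}:  v_{2} + v_{3} + v_{7} = 0  so sig = (3; —)
  {4,7,8}:  v_{4} + v_{7} + v_{8} = v_{6}  so sig = (3; 1)

Sorted signature multiset PRS(X):
    (2; —)
    (2; 1)
    (2; 1)
    (2; 1)
    (2; 1)
    (2; 1,1)
    (2; 1,1)
    (2; 1,2)
    (2; 1,2)
    (2; 2)
    (3; —)
    (3; 1)


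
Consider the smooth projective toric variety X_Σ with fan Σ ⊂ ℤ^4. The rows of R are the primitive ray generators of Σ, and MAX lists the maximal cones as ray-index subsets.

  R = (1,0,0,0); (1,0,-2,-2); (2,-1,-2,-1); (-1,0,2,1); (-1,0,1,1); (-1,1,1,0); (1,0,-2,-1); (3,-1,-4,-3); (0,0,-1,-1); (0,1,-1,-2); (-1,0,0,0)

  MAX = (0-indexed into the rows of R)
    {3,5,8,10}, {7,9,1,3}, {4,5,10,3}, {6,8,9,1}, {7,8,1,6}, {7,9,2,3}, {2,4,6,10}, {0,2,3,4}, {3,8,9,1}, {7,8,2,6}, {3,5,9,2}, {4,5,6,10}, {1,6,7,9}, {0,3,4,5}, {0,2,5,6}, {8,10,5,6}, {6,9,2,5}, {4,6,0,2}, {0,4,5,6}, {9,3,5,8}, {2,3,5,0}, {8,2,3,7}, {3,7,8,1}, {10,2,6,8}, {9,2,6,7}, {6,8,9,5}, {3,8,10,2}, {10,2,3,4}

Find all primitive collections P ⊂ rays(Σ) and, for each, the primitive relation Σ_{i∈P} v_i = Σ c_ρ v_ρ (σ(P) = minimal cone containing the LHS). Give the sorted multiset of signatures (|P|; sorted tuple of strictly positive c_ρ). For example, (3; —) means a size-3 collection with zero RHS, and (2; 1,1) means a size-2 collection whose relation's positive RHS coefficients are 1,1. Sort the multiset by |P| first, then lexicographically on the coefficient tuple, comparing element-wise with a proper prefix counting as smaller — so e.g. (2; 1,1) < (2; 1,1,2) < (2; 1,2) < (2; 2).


21 minimal non-faces of Δ(Σ) (on 11 rays):

  P={0,10}:  v_{0} + v_{10} = 0 — sig = (2; —)
  P={3,6}:  v_{3} + v_{6} = 0 — sig = (2; —)
  P={1,2}:  v_{1} + v_{2} = v_{7} — sig = (2; 1)
  P={1,4}:  v_{1} + v_{4} = v_{8} — sig = (2; 1)
  P={1,5}:  v_{1} + v_{5} = v_{9} — sig = (2; 1)
  P={4,8}:  v_{4} + v_{8} = v_{10} — sig = (2; 1)
  P={0,8}:  v_{0} + v_{8} = v_{2} + v_{5} — sig = (2; 1,1)
  P={4,7}:  v_{4} + v_{7} = v_{2} + v_{8} — sig = (2; 1,1)
  P={4,9}:  v_{4} + v_{9} = v_{5} + v_{8} — sig = (2; 1,1)
  P={5,7}:  v_{5} + v_{7} = v_{2} + v_{9} — sig = (2; 1,1)
  P={7,10}:  v_{7} + v_{10} = v_{2} + 2·v_{8} — sig = (2; 1,2)
  P={9,10}:  v_{9} + v_{10} = v_{5} + 2·v_{8} — sig = (2; 1,2)
  P={1,10}:  v_{1} + v_{10} = 2·v_{8} — sig = (2; 2)
  P={0,1}:  v_{0} + v_{1} = 2·v_{2} + 2·v_{5} — sig = (2; 2,2)
  P={0,7}:  v_{0} + v_{7} = 3·v_{2} + 2·v_{5} — sig = (2; 2,3)
  P={0,9}:  v_{0} + v_{9} = 2·v_{2} + 3·v_{5} — sig = (2; 2,3)
  P={2,4,5}:  v_{2} + v_{4} + v_{5} = 0 — sig = (3; —)
  P={2,5,8}:  v_{2} + v_{5} + v_{8} = v_{1} — sig = (3; 1)
  P={2,5,10}:  v_{2} + v_{5} + v_{10} = v_{8} — sig = (3; 1)
  P={2,8,9}:  v_{2} + v_{8} + v_{9} = 2·v_{1} — sig = (3; 2)
  P={7,8,9}:  v_{7} + v_{8} + v_{9} = 3·v_{1} — sig = (3; 3)

Sorted signature multiset PRS(X):
[(2; —), (2; —), (2; 1), (2; 1), (2; 1), (2; 1), (2; 1,1), (2; 1,1), (2; 1,1), (2; 1,1), (2; 1,2), (2; 1,2), (2; 2), (2; 2,2), (2; 2,3), (2; 2,3), (3; —), (3; 1), (3; 1), (3; 2), (3; 3)]


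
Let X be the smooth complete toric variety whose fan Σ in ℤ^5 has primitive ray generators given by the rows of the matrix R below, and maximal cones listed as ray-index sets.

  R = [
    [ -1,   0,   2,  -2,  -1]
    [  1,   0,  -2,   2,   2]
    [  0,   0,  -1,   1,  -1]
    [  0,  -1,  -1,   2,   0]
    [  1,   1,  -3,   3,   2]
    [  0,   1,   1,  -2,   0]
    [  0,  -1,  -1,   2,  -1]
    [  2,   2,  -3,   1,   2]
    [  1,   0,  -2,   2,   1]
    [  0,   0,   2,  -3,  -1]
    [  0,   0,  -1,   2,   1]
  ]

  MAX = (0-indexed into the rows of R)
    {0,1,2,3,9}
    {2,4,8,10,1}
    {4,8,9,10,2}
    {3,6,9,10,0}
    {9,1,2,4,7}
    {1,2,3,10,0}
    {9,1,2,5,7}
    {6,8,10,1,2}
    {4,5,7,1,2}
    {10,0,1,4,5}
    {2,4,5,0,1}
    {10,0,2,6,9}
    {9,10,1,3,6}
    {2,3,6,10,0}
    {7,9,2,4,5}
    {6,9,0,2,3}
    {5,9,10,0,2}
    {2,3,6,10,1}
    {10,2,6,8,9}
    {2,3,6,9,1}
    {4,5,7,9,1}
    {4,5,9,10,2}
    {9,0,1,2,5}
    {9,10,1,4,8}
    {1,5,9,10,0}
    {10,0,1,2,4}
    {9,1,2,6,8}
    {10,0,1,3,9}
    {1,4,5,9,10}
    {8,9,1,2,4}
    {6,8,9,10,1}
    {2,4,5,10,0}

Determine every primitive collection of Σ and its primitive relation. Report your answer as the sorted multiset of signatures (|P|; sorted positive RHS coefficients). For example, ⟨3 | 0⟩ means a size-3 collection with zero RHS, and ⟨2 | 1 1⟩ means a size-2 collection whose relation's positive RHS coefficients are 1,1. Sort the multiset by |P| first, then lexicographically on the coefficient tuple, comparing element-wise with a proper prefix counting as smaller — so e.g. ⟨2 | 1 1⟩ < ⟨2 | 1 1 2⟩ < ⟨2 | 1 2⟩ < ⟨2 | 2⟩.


Σ has 18 primitive collections:

  P={0,8}:  v_{0} + v_{8} = 0  ⟹  sig = ⟨2 | 0⟩
  P={3,5}:  v_{3} + v_{5} = 0  ⟹  sig = ⟨2 | 0⟩
  P={3,8}:  v_{3} + v_{8} = v_{1} + v_{6}  ⟹  sig = ⟨2 | 1 1⟩
  P={5,8}:  v_{5} + v_{8} = v_{4} + v_{9}  ⟹  sig = ⟨2 | 1 1⟩
  P={3,4}:  v_{3} + v_{4} = v_{1} + v_{2} + v_{10}  ⟹  sig = ⟨2 | 1 1 1⟩
  P={4,6}:  v_{4} + v_{6} = v_{2} + v_{8} + v_{10}  ⟹  sig = ⟨2 | 1 1 1⟩
  P={5,6}:  v_{5} + v_{6} = v_{2} + v_{9} + v_{10}  ⟹  sig = ⟨2 | 1 1 1⟩
  P={3,7}:  v_{3} + v_{7} = v_{1} + v_{2} + v_{4} + v_{9}  ⟹  sig = ⟨2 | 1 1 1 1⟩
  P={6,7}:  v_{6} + v_{7} = v_{2} + v_{4} + v_{8} + v_{9}  ⟹  sig = ⟨2 | 1 1 1 1⟩
  P={0,7}:  v_{0} + v_{7} = v_{1} + v_{2} + 2·v_{5}  ⟹  sig = ⟨2 | 1 1 2⟩
  P={7,8}:  v_{7} + v_{8} = v_{1} + v_{2} + 2·v_{4} + 2·v_{9}  ⟹  sig = ⟨2 | 1 1 2 2⟩
  P={7,10}:  v_{7} + v_{10} = 2·v_{4} + v_{9}  ⟹  sig = ⟨2 | 1 2⟩
  P={0,1,6}:  v_{0} + v_{1} + v_{6} = v_{3}  ⟹  sig = ⟨3 | 1⟩
  P={0,4,9}:  v_{0} + v_{4} + v_{9} = v_{5}  ⟹  sig = ⟨3 | 1⟩
  P={1,2,5,10}:  v_{1} + v_{2} + v_{5} + v_{10} = v_{4}  ⟹  sig = ⟨4 | 1⟩
  P={1,2,9,10}:  v_{1} + v_{2} + v_{9} + v_{10} = v_{8}  ⟹  sig = ⟨4 | 1⟩
  P={2,3,9,10}:  v_{2} + v_{3} + v_{9} + v_{10} = v_{6}  ⟹  sig = ⟨4 | 1⟩
  P={1,2,4,5,9}:  v_{1} + v_{2} + v_{4} + v_{5} + v_{9} = v_{7}  ⟹  sig = ⟨5 | 1⟩

Sorted signature multiset PRS(X):
    ⟨2 | 0⟩
    ⟨2 | 0⟩
    ⟨2 | 1 1⟩
    ⟨2 | 1 1⟩
    ⟨2 | 1 1 1⟩
    ⟨2 | 1 1 1⟩
    ⟨2 | 1 1 1⟩
    ⟨2 | 1 1 1 1⟩
    ⟨2 | 1 1 1 1⟩
    ⟨2 | 1 1 2⟩
    ⟨2 | 1 1 2 2⟩
    ⟨2 | 1 2⟩
    ⟨3 | 1⟩
    ⟨3 | 1⟩
    ⟨4 | 1⟩
    ⟨4 | 1⟩
    ⟨4 | 1⟩
    ⟨5 | 1⟩


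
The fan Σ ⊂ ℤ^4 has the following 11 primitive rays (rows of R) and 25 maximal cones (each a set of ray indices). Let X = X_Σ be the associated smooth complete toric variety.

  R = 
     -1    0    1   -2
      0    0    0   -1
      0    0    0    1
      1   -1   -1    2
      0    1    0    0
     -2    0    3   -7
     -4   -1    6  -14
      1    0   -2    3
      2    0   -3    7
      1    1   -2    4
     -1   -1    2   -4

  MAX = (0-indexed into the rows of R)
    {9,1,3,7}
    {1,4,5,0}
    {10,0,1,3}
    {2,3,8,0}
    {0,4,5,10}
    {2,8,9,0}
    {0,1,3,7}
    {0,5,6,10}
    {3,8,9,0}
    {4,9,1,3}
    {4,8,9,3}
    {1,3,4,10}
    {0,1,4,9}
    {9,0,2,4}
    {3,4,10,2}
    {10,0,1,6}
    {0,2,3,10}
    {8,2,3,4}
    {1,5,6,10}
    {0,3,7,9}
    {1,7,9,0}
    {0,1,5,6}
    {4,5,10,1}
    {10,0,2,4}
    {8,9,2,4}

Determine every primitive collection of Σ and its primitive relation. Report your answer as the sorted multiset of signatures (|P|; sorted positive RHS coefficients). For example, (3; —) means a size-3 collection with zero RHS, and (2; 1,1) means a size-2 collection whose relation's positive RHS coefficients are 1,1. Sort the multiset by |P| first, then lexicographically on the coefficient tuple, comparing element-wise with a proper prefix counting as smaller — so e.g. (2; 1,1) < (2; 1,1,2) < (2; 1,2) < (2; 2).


Minimal non-faces — 25 found among 11 rays, 25 max cones:

  • {1,2}:  v_{1} + v_{2} = 0  →  sig = (2; —)
  • {5,8}:  v_{5} + v_{8} = 0  →  sig = (2; —)
  • {9,10}:  v_{9} + v_{10} = 0  →  sig = (2; —)
  • {1,8}:  v_{1} + v_{8} = v_{3} + v_{9}  →  sig = (2; 1,1)
  • {3,5}:  v_{3} + v_{5} = v_{1} + v_{10}  →  sig = (2; 1,1)
  • {4,7}:  v_{4} + v_{7} = v_{1} + v_{9}  →  sig = (2; 1,1)
  • {8,10}:  v_{8} + v_{10} = v_{2} + v_{3}  →  sig = (2; 1,1)
  • {2,5}:  v_{2} + v_{5} = v_{0} + v_{4} + v_{10}  →  sig = (2; 1,1,1)
  • {2,6}:  v_{2} + v_{6} = v_{0} + v_{5} + v_{10}  →  sig = (2; 1,1,1)
  • {2,7}:  v_{2} + v_{7} = v_{0} + v_{3} + v_{9}  →  sig = (2; 1,1,1)
  • {5,9}:  v_{5} + v_{9} = v_{0} + v_{1} + v_{4}  →  sig = (2; 1,1,1)
  • {6,8}:  v_{6} + v_{8} = v_{0} + v_{1} + v_{10}  →  sig = (2; 1,1,1)
  • {6,9}:  v_{6} + v_{9} = v_{0} + v_{1} + v_{5}  →  sig = (2; 1,1,1)
  • {7,10}:  v_{7} + v_{10} = v_{0} + v_{1} + v_{3}  →  sig = (2; 1,1,1)
  • {5,7}:  v_{5} + v_{7} = v_{0} + 2·v_{1}  →  sig = (2; 1,2)
  • {3,6}:  v_{3} + v_{6} = v_{0} + 2·v_{1} + 2·v_{10}  →  sig = (2; 1,2,2)
  • {7,8}:  v_{7} + v_{8} = v_{0} + 2·v_{3} + 2·v_{9}  →  sig = (2; 1,2,2)
  • {6,7}:  v_{6} + v_{7} = 2·v_{0} + 3·v_{1} + v_{10}  →  sig = (2; 1,2,3)
  • {4,6}:  v_{4} + v_{6} = 2·v_{5}  →  sig = (2; 2)
  • {0,3,4}:  v_{0} + v_{3} + v_{4} = 0  →  sig = (3; —)
  • {2,3,9}:  v_{2} + v_{3} + v_{9} = v_{8}  →  sig = (3; 1)
  • {0,4,8}:  v_{0} + v_{4} + v_{8} = v_{2} + v_{9}  →  sig = (3; 1,1)
  • {0,1,3,9}:  v_{0} + v_{1} + v_{3} + v_{9} = v_{7}  →  sig = (4; 1)
  • {0,1,4,10}:  v_{0} + v_{1} + v_{4} + v_{10} = v_{5}  →  sig = (4; 1)
  • {0,1,5,10}:  v_{0} + v_{1} + v_{5} + v_{10} = v_{6}  →  sig = (4; 1)

so the primitive-relation signature multiset is
{ (2; —) ×3,  (2; 1,1) ×4,  (2; 1,1,1) ×7,  (2; 1,2),  (2; 1,2,2) ×2,  (2; 1,2,3),  (2; 2),  (3; —),  (3; 1),  (3; 1,1),  (4; 1) ×3 }


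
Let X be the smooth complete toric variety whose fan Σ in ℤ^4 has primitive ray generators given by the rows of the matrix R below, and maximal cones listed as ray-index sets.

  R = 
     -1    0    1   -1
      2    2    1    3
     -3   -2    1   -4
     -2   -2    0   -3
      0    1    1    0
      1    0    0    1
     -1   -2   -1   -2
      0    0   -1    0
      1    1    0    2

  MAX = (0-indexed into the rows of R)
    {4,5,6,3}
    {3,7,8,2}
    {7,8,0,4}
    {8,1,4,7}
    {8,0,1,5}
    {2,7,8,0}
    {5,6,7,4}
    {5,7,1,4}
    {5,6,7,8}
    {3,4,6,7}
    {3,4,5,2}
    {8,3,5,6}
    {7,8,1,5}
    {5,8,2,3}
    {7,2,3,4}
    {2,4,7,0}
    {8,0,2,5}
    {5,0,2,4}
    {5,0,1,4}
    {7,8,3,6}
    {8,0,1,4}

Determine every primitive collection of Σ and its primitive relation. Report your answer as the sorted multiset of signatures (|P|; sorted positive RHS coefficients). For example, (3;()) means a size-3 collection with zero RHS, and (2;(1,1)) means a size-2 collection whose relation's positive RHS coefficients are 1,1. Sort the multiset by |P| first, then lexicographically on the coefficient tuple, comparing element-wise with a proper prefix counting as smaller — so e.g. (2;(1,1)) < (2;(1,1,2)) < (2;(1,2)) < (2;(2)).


Δ(Σ) — 9 vertices, 14 min non-faces:

  • {0,3}:  v_{0} + v_{3} = v_{2} ; sig = (2;(1))
  • {0,6}:  v_{0} + v_{6} = v_{3} ; sig = (2;(1))
  • {1,6}:  v_{1} + v_{6} = v_{5} ; sig = (2;(1))
  • {1,3}:  v_{1} + v_{3} = v_{0} + v_{5} ; sig = (2;(1,1))
  • {1,2}:  v_{1} + v_{2} = 2·v_{0} + v_{5} ; sig = (2;(1,2))
  • {2,6}:  v_{2} + v_{6} = 2·v_{3} ; sig = (2;(2))
  • {0,5,7}:  v_{0} + v_{5} + v_{7} = 0 ; sig = (3;())
  • {4,6,8}:  v_{4} + v_{6} + v_{8} = 0 ; sig = (3;())
  • {2,5,7}:  v_{2} + v_{5} + v_{7} = v_{3} ; sig = (3;(1))
  • {3,4,8}:  v_{3} + v_{4} + v_{8} = v_{0} ; sig = (3;(1))
  • {3,5,7}:  v_{3} + v_{5} + v_{7} = v_{6} ; sig = (3;(1))
  • {4,5,8}:  v_{4} + v_{5} + v_{8} = v_{1} ; sig = (3;(1))
  • {0,1,7}:  v_{0} + v_{1} + v_{7} = v_{4} + v_{8} ; sig = (3;(1,1))
  • {2,4,8}:  v_{2} + v_{4} + v_{8} = 2·v_{0} ; sig = (3;(2))

Signatures (|P|; sorted positive RHS coefficients), sorted:
{ (2;(1)) ×3,  (2;(1,1)),  (2;(1,2)),  (2;(2)),  (3;()) ×2,  (3;(1)) ×4,  (3;(1,1)),  (3;(2)) }


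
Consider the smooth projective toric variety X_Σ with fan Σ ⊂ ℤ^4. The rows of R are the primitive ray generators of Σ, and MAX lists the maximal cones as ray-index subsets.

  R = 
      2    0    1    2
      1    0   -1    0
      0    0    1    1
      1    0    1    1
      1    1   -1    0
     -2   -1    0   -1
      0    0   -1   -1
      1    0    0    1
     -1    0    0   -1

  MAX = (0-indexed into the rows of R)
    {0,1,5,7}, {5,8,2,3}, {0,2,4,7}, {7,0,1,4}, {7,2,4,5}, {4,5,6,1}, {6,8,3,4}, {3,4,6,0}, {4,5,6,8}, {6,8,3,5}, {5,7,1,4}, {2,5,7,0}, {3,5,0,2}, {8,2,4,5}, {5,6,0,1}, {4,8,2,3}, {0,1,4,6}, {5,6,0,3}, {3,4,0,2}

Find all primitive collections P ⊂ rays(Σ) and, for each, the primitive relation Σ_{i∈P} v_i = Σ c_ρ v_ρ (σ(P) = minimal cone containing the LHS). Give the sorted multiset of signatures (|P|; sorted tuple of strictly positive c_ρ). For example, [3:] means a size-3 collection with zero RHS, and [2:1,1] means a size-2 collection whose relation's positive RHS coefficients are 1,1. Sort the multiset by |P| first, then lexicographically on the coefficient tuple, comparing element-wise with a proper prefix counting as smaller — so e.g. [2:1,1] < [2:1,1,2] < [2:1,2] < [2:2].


Δ(Σ) — 9 vertices, 10 min non-faces:

  P={2,6}:  v_{2} + v_{6} = 0  ⟹  sig = [2:]
  P={7,8}:  v_{7} + v_{8} = 0  ⟹  sig = [2:]
  P={0,8}:  v_{0} + v_{8} = v_{3}  ⟹  sig = [2:1]
  P={1,2}:  v_{1} + v_{2} = v_{7}  ⟹  sig = [2:1]
  P={1,8}:  v_{1} + v_{8} = v_{6}  ⟹  sig = [2:1]
  P={3,7}:  v_{3} + v_{7} = v_{0}  ⟹  sig = [2:1]
  P={6,7}:  v_{6} + v_{7} = v_{1}  ⟹  sig = [2:1]
  P={1,3}:  v_{1} + v_{3} = v_{0} + v_{6}  ⟹  sig = [2:1,1]
  P={3,4,5}:  v_{3} + v_{4} + v_{5} = 0  ⟹  sig = [3:]
  P={0,4,5}:  v_{0} + v_{4} + v_{5} = v_{7}  ⟹  sig = [3:1]

so the primitive-relation signature multiset is
    [2:]
    [2:]
    [2:1]
    [2:1]
    [2:1]
    [2:1]
    [2:1]
    [2:1,1]
    [3:]
    [3:1]


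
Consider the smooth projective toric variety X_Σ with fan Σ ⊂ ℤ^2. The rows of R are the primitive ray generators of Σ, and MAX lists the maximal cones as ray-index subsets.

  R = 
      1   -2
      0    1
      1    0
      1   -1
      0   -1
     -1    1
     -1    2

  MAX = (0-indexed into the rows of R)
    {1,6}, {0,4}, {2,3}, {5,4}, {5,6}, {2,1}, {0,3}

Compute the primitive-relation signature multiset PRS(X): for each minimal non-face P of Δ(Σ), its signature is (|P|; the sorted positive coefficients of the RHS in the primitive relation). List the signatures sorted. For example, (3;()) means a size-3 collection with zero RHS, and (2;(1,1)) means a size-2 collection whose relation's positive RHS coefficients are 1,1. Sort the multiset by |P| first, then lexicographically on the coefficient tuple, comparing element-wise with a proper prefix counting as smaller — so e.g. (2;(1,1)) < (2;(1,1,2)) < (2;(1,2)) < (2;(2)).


The 14 primitive collections of Σ (r=7, n=2):

  P = {0,6}:  v_{0} + v_{6} = 0 ; sig = (2;())
  P = {1,4}:  v_{1} + v_{4} = 0 ; sig = (2;())
  P = {3,5}:  v_{3} + v_{5} = 0 ; sig = (2;())
  P = {0,1}:  v_{0} + v_{1} = v_{3} ; sig = (2;(1))
  P = {0,5}:  v_{0} + v_{5} = v_{4} ; sig = (2;(1))
  P = {1,3}:  v_{1} + v_{3} = v_{2} ; sig = (2;(1))
  P = {1,5}:  v_{1} + v_{5} = v_{6} ; sig = (2;(1))
  P = {2,4}:  v_{2} + v_{4} = v_{3} ; sig = (2;(1))
  P = {2,5}:  v_{2} + v_{5} = v_{1} ; sig = (2;(1))
  P = {3,4}:  v_{3} + v_{4} = v_{0} ; sig = (2;(1))
  P = {3,6}:  v_{3} + v_{6} = v_{1} ; sig = (2;(1))
  P = {4,6}:  v_{4} + v_{6} = v_{5} ; sig = (2;(1))
  P = {0,2}:  v_{0} + v_{2} = 2·v_{3} ; sig = (2;(2))
  P = {2,6}:  v_{2} + v_{6} = 2·v_{1} ; sig = (2;(2))

Signatures (|P|; sorted positive RHS coefficients), sorted:
    (2;())
    (2;())
    (2;())
    (2;(1))
    (2;(1))
    (2;(1))
    (2;(1))
    (2;(1))
    (2;(1))
    (2;(1))
    (2;(1))
    (2;(1))
    (2;(2))
    (2;(2))


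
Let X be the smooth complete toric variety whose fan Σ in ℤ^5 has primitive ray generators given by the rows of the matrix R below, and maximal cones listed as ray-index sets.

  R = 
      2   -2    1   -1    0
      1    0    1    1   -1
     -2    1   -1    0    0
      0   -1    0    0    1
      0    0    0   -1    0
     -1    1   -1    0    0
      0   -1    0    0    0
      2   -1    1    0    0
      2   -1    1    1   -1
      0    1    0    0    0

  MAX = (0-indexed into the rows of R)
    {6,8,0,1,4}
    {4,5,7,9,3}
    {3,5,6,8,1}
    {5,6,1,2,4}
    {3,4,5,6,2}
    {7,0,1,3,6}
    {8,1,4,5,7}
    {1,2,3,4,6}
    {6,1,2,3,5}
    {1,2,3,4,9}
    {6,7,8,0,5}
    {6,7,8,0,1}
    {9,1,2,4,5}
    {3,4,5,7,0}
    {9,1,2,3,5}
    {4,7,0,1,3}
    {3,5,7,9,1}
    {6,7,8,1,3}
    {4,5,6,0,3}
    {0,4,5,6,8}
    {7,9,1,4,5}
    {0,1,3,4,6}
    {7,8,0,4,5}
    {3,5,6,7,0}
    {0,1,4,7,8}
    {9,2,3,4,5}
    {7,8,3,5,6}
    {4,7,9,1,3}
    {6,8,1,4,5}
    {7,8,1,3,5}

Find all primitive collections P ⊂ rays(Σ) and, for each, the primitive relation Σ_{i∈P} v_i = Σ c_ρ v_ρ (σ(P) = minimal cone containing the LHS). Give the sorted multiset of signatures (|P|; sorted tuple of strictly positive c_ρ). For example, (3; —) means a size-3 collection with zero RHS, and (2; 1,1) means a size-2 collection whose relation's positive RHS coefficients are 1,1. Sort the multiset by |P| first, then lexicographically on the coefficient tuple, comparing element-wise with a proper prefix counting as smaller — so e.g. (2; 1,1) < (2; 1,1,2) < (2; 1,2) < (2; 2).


The 12 primitive collections of Σ (r=10, n=5):

  • {2,7}:  v_{2} + v_{7} = 0 — sig = (2; —)
  • {6,9}:  v_{6} + v_{9} = 0 — sig = (2; —)
  • {0,2}:  v_{0} + v_{2} = v_{4} + v_{6} — sig = (2; 1,1)
  • {0,9}:  v_{0} + v_{9} = v_{4} + v_{7} — sig = (2; 1,1)
  • {2,8}:  v_{2} + v_{8} = v_{1} + v_{5} + v_{6} — sig = (2; 1,1,1)
  • {8,9}:  v_{8} + v_{9} = v_{1} + v_{5} + v_{7} — sig = (2; 1,1,1)
  • {4,6,7}:  v_{4} + v_{6} + v_{7} = v_{0} — sig = (3; 1)
  • {0,1,5}:  v_{0} + v_{1} + v_{5} = v_{4} + v_{8} — sig = (3; 1,1)
  • {3,4,8}:  v_{3} + v_{4} + v_{8} = v_{6} + v_{7} — sig = (3; 1,1)
  • {0,3,8}:  v_{0} + v_{3} + v_{8} = 2·v_{6} + 2·v_{7} — sig = (3; 2,2)
  • {1,3,4,5}:  v_{1} + v_{3} + v_{4} + v_{5} = 0 — sig = (4; —)
  • {1,5,6,7}:  v_{1} + v_{5} + v_{6} + v_{7} = v_{8} — sig = (4; 1)

so the primitive-relation signature multiset is
[(2; —), (2; —), (2; 1,1), (2; 1,1), (2; 1,1,1), (2; 1,1,1), (3; 1), (3; 1,1), (3; 1,1), (3; 2,2), (4; —), (4; 1)]
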